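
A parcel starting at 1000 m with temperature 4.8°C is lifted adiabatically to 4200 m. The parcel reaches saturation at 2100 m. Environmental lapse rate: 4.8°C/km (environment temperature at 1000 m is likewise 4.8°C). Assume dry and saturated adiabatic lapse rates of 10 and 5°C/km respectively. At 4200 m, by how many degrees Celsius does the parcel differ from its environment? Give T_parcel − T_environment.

Parcel:
  From 1000 m to 2100 m (dry): cools by 10 × 1.1 = 11°C, giving -6.2°C.
  From 2100 m to 4200 m (saturated): cools by 5 × 2.1 = 10.5°C, giving -16.7°C.
Environment:
  From 1000 m to 4200 m (environment): cools by 4.8 × 3.2 = 15.36°C, giving -10.56°C.
T_parcel − T_env = -16.7 − (-10.56) = -6.14°C

-6.14°C (parcel cooler than environment)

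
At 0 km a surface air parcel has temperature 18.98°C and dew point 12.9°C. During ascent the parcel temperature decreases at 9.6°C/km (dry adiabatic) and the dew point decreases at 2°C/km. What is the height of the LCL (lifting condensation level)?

0.8 km

T and T_d converge at 9.6 − 2 = 7.6°C per km
Height above start = (18.98 − 12.9) / 7.6 = 0.8 km
LCL altitude = 0 m + 800 m = 800 m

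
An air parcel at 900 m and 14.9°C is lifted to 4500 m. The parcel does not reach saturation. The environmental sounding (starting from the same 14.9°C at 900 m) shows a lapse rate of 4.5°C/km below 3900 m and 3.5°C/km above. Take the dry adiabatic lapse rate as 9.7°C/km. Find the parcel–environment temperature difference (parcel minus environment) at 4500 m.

-19.32°C (parcel cooler than environment)

Parcel:
  Dry to 4500 m: -9.7 × 3.6 km = -34.92°C, so T = -20.02°C.
Environment:
  Environment, lower layer to 3900 m: -4.5 × 3 km = -13.5°C, so T = 1.4°C.
  Environment, upper layer to 4500 m: -3.5 × 0.6 km = -2.1°C, so T = -0.7°C.
T_parcel − T_env = -20.02 − (-0.7) = -19.32°C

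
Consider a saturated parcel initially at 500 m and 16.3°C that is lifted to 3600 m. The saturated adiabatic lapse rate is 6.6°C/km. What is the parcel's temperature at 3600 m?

From 500 m to 3600 m (saturated adiabatic): cools by 6.6 × 3.1 = 20.46°C, giving -4.16°C.

-4.16°C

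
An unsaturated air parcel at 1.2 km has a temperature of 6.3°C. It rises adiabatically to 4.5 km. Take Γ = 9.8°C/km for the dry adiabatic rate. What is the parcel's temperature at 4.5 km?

-26.04°C

From 1200 m to 4500 m (dry adiabatic): cools by 9.8 × 3.3 = 32.34°C, giving -26.04°C.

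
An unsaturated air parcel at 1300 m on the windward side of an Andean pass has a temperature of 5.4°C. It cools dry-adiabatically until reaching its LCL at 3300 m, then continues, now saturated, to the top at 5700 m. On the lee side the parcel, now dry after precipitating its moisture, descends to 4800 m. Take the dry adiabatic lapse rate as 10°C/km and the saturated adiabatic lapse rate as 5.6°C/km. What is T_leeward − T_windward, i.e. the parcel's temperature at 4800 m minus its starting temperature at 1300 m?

1300–3300 m, dry: Δz = 2 km ⇒ ΔT = -20°C; T = -14.6°C
3300–5700 m, saturated: Δz = 2.4 km ⇒ ΔT = -13.44°C; T = -28.04°C
5700–4800 m, dry descent: Δz = 0.9 km ⇒ ΔT = +9°C; T = -19.04°C
Net change vs windward start: -19.04 − 5.4 = -24.44°C

-24.44°C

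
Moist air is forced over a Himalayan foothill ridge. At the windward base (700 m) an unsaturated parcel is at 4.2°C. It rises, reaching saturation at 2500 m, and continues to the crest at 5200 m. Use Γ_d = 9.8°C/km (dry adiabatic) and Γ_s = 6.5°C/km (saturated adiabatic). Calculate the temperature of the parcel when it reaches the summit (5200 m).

Dry to 2500 m: -9.8 × 1.8 km = -17.64°C, so T = -13.44°C.
Saturated to 5200 m: -6.5 × 2.7 km = -17.55°C, so T = -30.99°C.

-30.99°C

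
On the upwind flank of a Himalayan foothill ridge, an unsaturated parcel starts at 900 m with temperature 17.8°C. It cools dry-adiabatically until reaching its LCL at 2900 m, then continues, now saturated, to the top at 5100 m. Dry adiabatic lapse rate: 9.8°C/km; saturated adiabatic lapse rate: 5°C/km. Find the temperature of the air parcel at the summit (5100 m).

900–2900 m, dry: Δz = 2 km ⇒ ΔT = -19.6°C; T = -1.8°C
2900–5100 m, saturated: Δz = 2.2 km ⇒ ΔT = -11°C; T = -12.8°C

-12.8°C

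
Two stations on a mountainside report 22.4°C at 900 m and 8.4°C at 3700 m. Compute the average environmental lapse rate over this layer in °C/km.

5°C/km

Γ = −ΔT/Δz = (22.4 − 8.4) / (3700 − 900) m
  = 14°C / 2.8 km = 5°C/km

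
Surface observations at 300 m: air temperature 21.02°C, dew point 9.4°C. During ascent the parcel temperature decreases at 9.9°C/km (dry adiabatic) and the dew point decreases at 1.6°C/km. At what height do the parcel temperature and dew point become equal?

1700 m

T and T_d converge at 9.9 − 1.6 = 8.3°C per km
Height above start = (21.02 − 9.4) / 8.3 = 1.4 km
LCL altitude = 300 m + 1400 m = 1700 m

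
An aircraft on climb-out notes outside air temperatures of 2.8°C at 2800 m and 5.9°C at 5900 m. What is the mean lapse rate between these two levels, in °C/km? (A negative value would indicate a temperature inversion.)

Γ = −ΔT/Δz = (2.8 − 5.9) / (5900 − 2800) m
  = -3.1°C / 3.1 km = -1°C/km

-1°C/km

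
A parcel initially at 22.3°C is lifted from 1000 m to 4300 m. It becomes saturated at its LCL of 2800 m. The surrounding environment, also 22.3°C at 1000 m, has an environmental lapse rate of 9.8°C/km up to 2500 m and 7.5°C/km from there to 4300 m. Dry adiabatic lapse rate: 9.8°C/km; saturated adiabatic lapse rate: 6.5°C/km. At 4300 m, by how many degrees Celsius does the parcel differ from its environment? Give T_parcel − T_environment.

Parcel:
  1000–2800 m, dry: Δz = 1.8 km ⇒ ΔT = -17.64°C; T = 4.66°C
  2800–4300 m, saturated: Δz = 1.5 km ⇒ ΔT = -9.75°C; T = -5.09°C
Environment:
  1000–2500 m, environment, lower layer: Δz = 1.5 km ⇒ ΔT = -14.7°C; T = 7.6°C
  2500–4300 m, environment, upper layer: Δz = 1.8 km ⇒ ΔT = -13.5°C; T = -5.9°C
T_parcel − T_env = -5.09 − (-5.9) = +0.81°C

+0.81°C (parcel warmer than environment)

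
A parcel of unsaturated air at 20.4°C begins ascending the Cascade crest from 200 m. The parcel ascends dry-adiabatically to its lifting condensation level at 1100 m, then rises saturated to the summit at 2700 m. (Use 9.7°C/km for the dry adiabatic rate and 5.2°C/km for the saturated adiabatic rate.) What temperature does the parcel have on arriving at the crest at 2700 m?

200–1100 m, dry: Δz = 0.9 km ⇒ ΔT = -8.73°C; T = 11.67°C
1100–2700 m, saturated: Δz = 1.6 km ⇒ ΔT = -8.32°C; T = 3.35°C

3.35°C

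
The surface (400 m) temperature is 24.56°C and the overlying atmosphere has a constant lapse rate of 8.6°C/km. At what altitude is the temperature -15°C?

Height above start = (24.56 − (-15)) / 8.6 = 4.6 km
Altitude = 400 m + 4600 m = 5000 m

5000 m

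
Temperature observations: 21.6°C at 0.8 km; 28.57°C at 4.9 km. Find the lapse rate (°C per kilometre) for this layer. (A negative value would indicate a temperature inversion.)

-1.7°C/km

Γ = −ΔT/Δz = (21.6 − 28.57) / (4900 − 800) m
  = -6.97°C / 4.1 km = -1.7°C/km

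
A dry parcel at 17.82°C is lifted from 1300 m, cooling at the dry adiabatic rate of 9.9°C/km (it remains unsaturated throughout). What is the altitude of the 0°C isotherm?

3100 m

Height above start = (17.82 − 0) / 9.9 = 1.8 km
Altitude = 1300 m + 1800 m = 3100 m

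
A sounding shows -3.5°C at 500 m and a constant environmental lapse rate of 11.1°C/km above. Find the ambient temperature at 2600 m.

-26.81°C

Environmental to 2600 m: -11.1 × 2.1 km = -23.31°C, so T = -26.81°C.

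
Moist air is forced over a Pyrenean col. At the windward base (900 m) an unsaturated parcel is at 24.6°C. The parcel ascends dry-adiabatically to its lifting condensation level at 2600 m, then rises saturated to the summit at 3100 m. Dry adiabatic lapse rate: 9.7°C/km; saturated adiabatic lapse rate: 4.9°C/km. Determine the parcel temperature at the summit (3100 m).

5.66°C

From 900 m to 2600 m (dry): cools by 9.7 × 1.7 = 16.49°C, giving 8.11°C.
From 2600 m to 3100 m (saturated): cools by 4.9 × 0.5 = 2.45°C, giving 5.66°C.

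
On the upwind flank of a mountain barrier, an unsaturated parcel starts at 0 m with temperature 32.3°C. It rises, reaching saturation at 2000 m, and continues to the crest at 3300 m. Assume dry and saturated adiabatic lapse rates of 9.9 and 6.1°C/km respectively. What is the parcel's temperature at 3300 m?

0–2000 m, dry: Δz = 2 km ⇒ ΔT = -19.8°C; T = 12.5°C
2000–3300 m, saturated: Δz = 1.3 km ⇒ ΔT = -7.93°C; T = 4.57°C

4.57°C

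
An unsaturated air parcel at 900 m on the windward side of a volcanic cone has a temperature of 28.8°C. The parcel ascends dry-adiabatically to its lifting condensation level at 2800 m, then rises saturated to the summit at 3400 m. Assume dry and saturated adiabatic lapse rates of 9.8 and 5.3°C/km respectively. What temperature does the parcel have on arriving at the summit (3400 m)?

900 → 2800 m (dry, 9.8°C/km): ΔT = -9.8 × 1.9 = -18.62°C → T = 10.18°C
2800 → 3400 m (saturated, 5.3°C/km): ΔT = -5.3 × 0.6 = -3.18°C → T = 7°C

7°C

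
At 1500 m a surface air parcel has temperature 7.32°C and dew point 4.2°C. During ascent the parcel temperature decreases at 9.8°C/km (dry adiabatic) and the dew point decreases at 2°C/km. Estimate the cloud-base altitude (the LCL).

T and T_d converge at 9.8 − 2 = 7.8°C per km
Height above start = (7.32 − 4.2) / 7.8 = 0.4 km
LCL altitude = 1500 m + 400 m = 1900 m

1900 m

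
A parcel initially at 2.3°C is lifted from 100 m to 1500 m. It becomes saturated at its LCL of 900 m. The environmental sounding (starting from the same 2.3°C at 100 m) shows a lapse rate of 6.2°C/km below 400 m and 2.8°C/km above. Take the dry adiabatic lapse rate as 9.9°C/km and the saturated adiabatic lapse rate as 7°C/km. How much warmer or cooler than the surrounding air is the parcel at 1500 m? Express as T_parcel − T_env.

Parcel:
  Dry to 900 m: -9.9 × 0.8 km = -7.92°C, so T = -5.62°C.
  Saturated to 1500 m: -7 × 0.6 km = -4.2°C, so T = -9.82°C.
Environment:
  Environment, lower layer to 400 m: -6.2 × 0.3 km = -1.86°C, so T = 0.44°C.
  Environment, upper layer to 1500 m: -2.8 × 1.1 km = -3.08°C, so T = -2.64°C.
T_parcel − T_env = -9.82 − (-2.64) = -7.18°C

-7.18°C (parcel cooler than environment)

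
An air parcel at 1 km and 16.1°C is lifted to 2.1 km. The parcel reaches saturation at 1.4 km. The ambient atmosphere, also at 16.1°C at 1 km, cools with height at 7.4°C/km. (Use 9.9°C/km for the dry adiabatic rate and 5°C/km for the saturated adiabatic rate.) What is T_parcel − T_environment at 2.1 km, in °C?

+0.68°C (parcel warmer than environment)

Parcel:
  1000–1400 m, dry: Δz = 0.4 km ⇒ ΔT = -3.96°C; T = 12.14°C
  1400–2100 m, saturated: Δz = 0.7 km ⇒ ΔT = -3.5°C; T = 8.64°C
Environment:
  1000–2100 m, environment: Δz = 1.1 km ⇒ ΔT = -8.14°C; T = 7.96°C
T_parcel − T_env = 8.64 − 7.96 = +0.68°C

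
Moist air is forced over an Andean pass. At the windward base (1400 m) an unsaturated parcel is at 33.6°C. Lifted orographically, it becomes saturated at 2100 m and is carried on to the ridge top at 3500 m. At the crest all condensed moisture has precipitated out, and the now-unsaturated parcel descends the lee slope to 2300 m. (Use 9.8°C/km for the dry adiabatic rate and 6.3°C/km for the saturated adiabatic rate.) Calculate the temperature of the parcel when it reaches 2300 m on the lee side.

29.68°C

Dry to 2100 m: -9.8 × 0.7 km = -6.86°C, so T = 26.74°C.
Saturated to 3500 m: -6.3 × 1.4 km = -8.82°C, so T = 17.92°C.
Dry descent to 2300 m: +9.8 × 1.2 km = +11.76°C, so T = 29.68°C.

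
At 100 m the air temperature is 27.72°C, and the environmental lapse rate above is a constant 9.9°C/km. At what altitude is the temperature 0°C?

Height above start = (27.72 − 0) / 9.9 = 2.8 km
Altitude = 100 m + 2800 m = 2900 m

2900 m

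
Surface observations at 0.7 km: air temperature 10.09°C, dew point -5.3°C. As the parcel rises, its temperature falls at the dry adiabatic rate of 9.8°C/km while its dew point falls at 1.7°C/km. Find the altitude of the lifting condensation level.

T and T_d converge at 9.8 − 1.7 = 8.1°C per km
Height above start = (10.09 − (-5.3)) / 8.1 = 1.9 km
LCL altitude = 700 m + 1900 m = 2600 m

2.6 km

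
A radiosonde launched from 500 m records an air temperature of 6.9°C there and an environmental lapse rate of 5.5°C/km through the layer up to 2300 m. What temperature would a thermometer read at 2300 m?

500–2300 m, environmental: Δz = 1.8 km ⇒ ΔT = -9.9°C; T = -3°C

-3°C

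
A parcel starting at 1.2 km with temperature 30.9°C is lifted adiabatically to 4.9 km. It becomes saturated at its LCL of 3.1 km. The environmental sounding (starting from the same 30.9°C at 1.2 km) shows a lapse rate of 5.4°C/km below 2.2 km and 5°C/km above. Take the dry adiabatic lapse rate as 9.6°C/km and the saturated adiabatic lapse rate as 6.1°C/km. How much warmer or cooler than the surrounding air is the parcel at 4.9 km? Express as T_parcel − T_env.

Parcel:
  1200 → 3100 m (dry, 9.6°C/km): ΔT = -9.6 × 1.9 = -18.24°C → T = 12.66°C
  3100 → 4900 m (saturated, 6.1°C/km): ΔT = -6.1 × 1.8 = -10.98°C → T = 1.68°C
Environment:
  1200 → 2200 m (environment, lower layer, 5.4°C/km): ΔT = -5.4 × 1 = -5.4°C → T = 25.5°C
  2200 → 4900 m (environment, upper layer, 5°C/km): ΔT = -5 × 2.7 = -13.5°C → T = 12°C
T_parcel − T_env = 1.68 − 12 = -10.32°C

-10.32°C (parcel cooler than environment)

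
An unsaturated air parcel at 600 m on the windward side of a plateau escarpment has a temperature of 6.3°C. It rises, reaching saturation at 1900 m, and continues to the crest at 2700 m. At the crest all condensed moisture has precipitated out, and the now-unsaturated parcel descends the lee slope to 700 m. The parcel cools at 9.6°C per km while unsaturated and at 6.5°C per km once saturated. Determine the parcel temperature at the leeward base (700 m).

600 → 1900 m (dry, 9.6°C/km): ΔT = -9.6 × 1.3 = -12.48°C → T = -6.18°C
1900 → 2700 m (saturated, 6.5°C/km): ΔT = -6.5 × 0.8 = -5.2°C → T = -11.38°C
2700 → 700 m (dry descent, 9.6°C/km): ΔT = +9.6 × 2 = +19.2°C → T = 7.82°C

7.82°C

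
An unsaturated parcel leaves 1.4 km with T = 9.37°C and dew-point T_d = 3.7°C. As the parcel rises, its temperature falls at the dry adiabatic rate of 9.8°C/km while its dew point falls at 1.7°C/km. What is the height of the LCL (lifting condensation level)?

2.1 km

T and T_d converge at 9.8 − 1.7 = 8.1°C per km
Height above start = (9.37 − 3.7) / 8.1 = 0.7 km
LCL altitude = 1400 m + 700 m = 2100 m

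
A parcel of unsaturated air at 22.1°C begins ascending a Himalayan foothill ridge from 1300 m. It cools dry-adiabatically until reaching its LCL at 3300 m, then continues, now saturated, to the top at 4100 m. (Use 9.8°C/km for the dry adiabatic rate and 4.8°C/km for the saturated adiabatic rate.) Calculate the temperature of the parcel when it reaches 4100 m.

-1.34°C

Dry to 3300 m: -9.8 × 2 km = -19.6°C, so T = 2.5°C.
Saturated to 4100 m: -4.8 × 0.8 km = -3.84°C, so T = -1.34°C.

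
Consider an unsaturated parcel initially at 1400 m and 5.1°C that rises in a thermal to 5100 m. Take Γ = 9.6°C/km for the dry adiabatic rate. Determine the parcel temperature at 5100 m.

Dry adiabatic to 5100 m: -9.6 × 3.7 km = -35.52°C, so T = -30.42°C.

-30.42°C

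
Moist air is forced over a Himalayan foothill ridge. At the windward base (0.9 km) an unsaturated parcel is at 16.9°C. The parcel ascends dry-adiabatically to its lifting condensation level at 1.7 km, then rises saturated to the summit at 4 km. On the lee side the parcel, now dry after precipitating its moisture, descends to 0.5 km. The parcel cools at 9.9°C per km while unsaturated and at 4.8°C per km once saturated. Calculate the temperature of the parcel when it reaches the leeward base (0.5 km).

Dry to 1700 m: -9.9 × 0.8 km = -7.92°C, so T = 8.98°C.
Saturated to 4000 m: -4.8 × 2.3 km = -11.04°C, so T = -2.06°C.
Dry descent to 500 m: +9.9 × 3.5 km = +34.65°C, so T = 32.59°C.

32.59°C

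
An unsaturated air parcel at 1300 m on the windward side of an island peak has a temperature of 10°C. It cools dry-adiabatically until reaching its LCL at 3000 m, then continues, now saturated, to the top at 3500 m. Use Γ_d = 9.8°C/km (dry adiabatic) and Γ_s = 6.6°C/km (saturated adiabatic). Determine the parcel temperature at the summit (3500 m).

-9.96°C

1300–3000 m, dry: Δz = 1.7 km ⇒ ΔT = -16.66°C; T = -6.66°C
3000–3500 m, saturated: Δz = 0.5 km ⇒ ΔT = -3.3°C; T = -9.96°C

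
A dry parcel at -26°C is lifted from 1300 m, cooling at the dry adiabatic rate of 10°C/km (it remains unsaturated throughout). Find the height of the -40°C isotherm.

2700 m

Height above start = (-26 − (-40)) / 10 = 1.4 km
Altitude = 1300 m + 1400 m = 2700 m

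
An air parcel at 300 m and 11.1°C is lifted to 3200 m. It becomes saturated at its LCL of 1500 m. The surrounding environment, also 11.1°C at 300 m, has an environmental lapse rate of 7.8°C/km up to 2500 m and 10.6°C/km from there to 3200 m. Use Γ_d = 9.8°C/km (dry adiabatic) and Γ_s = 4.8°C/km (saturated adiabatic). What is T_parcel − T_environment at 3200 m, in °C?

+4.66°C (parcel warmer than environment)

Parcel:
  300 → 1500 m (dry, 9.8°C/km): ΔT = -9.8 × 1.2 = -11.76°C → T = -0.66°C
  1500 → 3200 m (saturated, 4.8°C/km): ΔT = -4.8 × 1.7 = -8.16°C → T = -8.82°C
Environment:
  300 → 2500 m (environment, lower layer, 7.8°C/km): ΔT = -7.8 × 2.2 = -17.16°C → T = -6.06°C
  2500 → 3200 m (environment, upper layer, 10.6°C/km): ΔT = -10.6 × 0.7 = -7.42°C → T = -13.48°C
T_parcel − T_env = -8.82 − (-13.48) = +4.66°C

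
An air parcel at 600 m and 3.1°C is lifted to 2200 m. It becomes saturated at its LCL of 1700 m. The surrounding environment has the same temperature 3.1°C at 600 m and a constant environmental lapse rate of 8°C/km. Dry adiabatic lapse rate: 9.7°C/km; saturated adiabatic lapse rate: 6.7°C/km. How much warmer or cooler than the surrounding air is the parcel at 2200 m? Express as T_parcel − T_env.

Parcel:
  600–1700 m, dry: Δz = 1.1 km ⇒ ΔT = -10.67°C; T = -7.57°C
  1700–2200 m, saturated: Δz = 0.5 km ⇒ ΔT = -3.35°C; T = -10.92°C
Environment:
  600–2200 m, environment: Δz = 1.6 km ⇒ ΔT = -12.8°C; T = -9.7°C
T_parcel − T_env = -10.92 − (-9.7) = -1.22°C

-1.22°C (parcel cooler than environment)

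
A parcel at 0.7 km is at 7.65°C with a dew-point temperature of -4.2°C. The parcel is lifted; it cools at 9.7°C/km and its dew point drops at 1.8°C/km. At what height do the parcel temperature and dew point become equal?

T and T_d converge at 9.7 − 1.8 = 7.9°C per km
Height above start = (7.65 − (-4.2)) / 7.9 = 1.5 km
LCL altitude = 700 m + 1500 m = 2200 m

2.2 km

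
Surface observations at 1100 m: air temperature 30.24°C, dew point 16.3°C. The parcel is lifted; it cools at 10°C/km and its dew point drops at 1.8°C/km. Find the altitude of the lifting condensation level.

T and T_d converge at 10 − 1.8 = 8.2°C per km
Height above start = (30.24 − 16.3) / 8.2 = 1.7 km
LCL altitude = 1100 m + 1700 m = 2800 m

2800 m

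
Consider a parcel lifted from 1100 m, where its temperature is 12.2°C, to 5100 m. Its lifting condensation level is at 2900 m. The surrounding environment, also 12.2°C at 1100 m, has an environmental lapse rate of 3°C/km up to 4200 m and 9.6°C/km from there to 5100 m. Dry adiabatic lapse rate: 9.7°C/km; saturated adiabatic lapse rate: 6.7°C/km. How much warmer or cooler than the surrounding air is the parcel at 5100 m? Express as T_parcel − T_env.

-14.26°C (parcel cooler than environment)

Parcel:
  1100 → 2900 m (dry, 9.7°C/km): ΔT = -9.7 × 1.8 = -17.46°C → T = -5.26°C
  2900 → 5100 m (saturated, 6.7°C/km): ΔT = -6.7 × 2.2 = -14.74°C → T = -20°C
Environment:
  1100 → 4200 m (environment, lower layer, 3°C/km): ΔT = -3 × 3.1 = -9.3°C → T = 2.9°C
  4200 → 5100 m (environment, upper layer, 9.6°C/km): ΔT = -9.6 × 0.9 = -8.64°C → T = -5.74°C
T_parcel − T_env = -20 − (-5.74) = -14.26°C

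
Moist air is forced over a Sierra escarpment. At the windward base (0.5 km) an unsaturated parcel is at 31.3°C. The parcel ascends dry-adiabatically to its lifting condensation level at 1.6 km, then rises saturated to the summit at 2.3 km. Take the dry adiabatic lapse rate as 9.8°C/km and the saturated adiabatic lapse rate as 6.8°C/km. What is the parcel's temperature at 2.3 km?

Dry to 1600 m: -9.8 × 1.1 km = -10.78°C, so T = 20.52°C.
Saturated to 2300 m: -6.8 × 0.7 km = -4.76°C, so T = 15.76°C.

15.76°C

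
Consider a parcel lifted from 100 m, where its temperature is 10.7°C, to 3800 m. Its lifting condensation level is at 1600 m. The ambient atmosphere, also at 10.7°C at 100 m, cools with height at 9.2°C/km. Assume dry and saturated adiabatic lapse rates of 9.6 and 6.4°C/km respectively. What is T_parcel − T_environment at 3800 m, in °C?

+5.56°C (parcel warmer than environment)

Parcel:
  100 → 1600 m (dry, 9.6°C/km): ΔT = -9.6 × 1.5 = -14.4°C → T = -3.7°C
  1600 → 3800 m (saturated, 6.4°C/km): ΔT = -6.4 × 2.2 = -14.08°C → T = -17.78°C
Environment:
  100 → 3800 m (environment, 9.2°C/km): ΔT = -9.2 × 3.7 = -34.04°C → T = -23.34°C
T_parcel − T_env = -17.78 − (-23.34) = +5.56°C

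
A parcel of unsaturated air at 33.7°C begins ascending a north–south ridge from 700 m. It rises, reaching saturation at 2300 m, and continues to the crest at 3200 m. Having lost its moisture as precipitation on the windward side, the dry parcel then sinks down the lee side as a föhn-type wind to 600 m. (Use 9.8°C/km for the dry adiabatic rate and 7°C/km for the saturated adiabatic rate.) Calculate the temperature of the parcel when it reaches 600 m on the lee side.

700–2300 m, dry: Δz = 1.6 km ⇒ ΔT = -15.68°C; T = 18.02°C
2300–3200 m, saturated: Δz = 0.9 km ⇒ ΔT = -6.3°C; T = 11.72°C
3200–600 m, dry descent: Δz = 2.6 km ⇒ ΔT = +25.48°C; T = 37.2°C

37.2°C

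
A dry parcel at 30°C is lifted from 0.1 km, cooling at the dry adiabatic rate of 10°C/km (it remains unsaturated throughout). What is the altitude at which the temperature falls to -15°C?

Height above start = (30 − (-15)) / 10 = 4.5 km
Altitude = 100 m + 4500 m = 4600 m

4.6 km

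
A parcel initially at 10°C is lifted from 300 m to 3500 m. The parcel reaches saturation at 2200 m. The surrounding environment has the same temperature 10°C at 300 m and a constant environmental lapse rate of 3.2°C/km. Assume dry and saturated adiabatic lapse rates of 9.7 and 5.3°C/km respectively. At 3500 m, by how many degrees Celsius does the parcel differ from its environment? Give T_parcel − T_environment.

Parcel:
  300–2200 m, dry: Δz = 1.9 km ⇒ ΔT = -18.43°C; T = -8.43°C
  2200–3500 m, saturated: Δz = 1.3 km ⇒ ΔT = -6.89°C; T = -15.32°C
Environment:
  300–3500 m, environment: Δz = 3.2 km ⇒ ΔT = -10.24°C; T = -0.24°C
T_parcel − T_env = -15.32 − (-0.24) = -15.08°C

-15.08°C (parcel cooler than environment)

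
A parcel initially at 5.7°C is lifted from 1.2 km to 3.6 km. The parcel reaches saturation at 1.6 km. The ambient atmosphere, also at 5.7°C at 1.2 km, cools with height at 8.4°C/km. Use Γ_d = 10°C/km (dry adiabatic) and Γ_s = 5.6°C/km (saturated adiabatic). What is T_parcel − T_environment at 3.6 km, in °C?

Parcel:
  1200 → 1600 m (dry, 10°C/km): ΔT = -10 × 0.4 = -4°C → T = 1.7°C
  1600 → 3600 m (saturated, 5.6°C/km): ΔT = -5.6 × 2 = -11.2°C → T = -9.5°C
Environment:
  1200 → 3600 m (environment, 8.4°C/km): ΔT = -8.4 × 2.4 = -20.16°C → T = -14.46°C
T_parcel − T_env = -9.5 − (-14.46) = +4.96°C

+4.96°C (parcel warmer than environment)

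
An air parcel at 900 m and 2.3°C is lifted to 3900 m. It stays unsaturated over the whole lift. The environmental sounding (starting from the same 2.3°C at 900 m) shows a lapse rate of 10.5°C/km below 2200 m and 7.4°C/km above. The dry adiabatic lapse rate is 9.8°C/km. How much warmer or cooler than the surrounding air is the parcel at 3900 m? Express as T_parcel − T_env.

-3.17°C (parcel cooler than environment)

Parcel:
  900–3900 m, dry: Δz = 3 km ⇒ ΔT = -29.4°C; T = -27.1°C
Environment:
  900–2200 m, environment, lower layer: Δz = 1.3 km ⇒ ΔT = -13.65°C; T = -11.35°C
  2200–3900 m, environment, upper layer: Δz = 1.7 km ⇒ ΔT = -12.58°C; T = -23.93°C
T_parcel − T_env = -27.1 − (-23.93) = -3.17°C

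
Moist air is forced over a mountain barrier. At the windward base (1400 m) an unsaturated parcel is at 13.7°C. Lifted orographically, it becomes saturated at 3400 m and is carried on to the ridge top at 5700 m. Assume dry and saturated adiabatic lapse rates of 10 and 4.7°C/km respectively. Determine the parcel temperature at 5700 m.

From 1400 m to 3400 m (dry): cools by 10 × 2 = 20°C, giving -6.3°C.
From 3400 m to 5700 m (saturated): cools by 4.7 × 2.3 = 10.81°C, giving -17.11°C.

-17.11°C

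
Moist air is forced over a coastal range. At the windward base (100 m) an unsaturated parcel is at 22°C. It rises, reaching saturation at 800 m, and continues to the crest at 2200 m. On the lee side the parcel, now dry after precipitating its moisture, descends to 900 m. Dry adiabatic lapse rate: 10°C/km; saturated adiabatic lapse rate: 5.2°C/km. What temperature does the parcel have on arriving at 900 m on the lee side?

20.72°C

100–800 m, dry: Δz = 0.7 km ⇒ ΔT = -7°C; T = 15°C
800–2200 m, saturated: Δz = 1.4 km ⇒ ΔT = -7.28°C; T = 7.72°C
2200–900 m, dry descent: Δz = 1.3 km ⇒ ΔT = +13°C; T = 20.72°C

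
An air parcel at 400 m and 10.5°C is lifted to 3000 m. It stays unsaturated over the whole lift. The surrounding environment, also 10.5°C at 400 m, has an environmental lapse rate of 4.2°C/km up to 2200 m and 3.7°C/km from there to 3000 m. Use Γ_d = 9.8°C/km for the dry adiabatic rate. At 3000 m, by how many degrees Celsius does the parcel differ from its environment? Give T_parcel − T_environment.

Parcel:
  400–3000 m, dry: Δz = 2.6 km ⇒ ΔT = -25.48°C; T = -14.98°C
Environment:
  400–2200 m, environment, lower layer: Δz = 1.8 km ⇒ ΔT = -7.56°C; T = 2.94°C
  2200–3000 m, environment, upper layer: Δz = 0.8 km ⇒ ΔT = -2.96°C; T = -0.02°C
T_parcel − T_env = -14.98 − (-0.02) = -14.96°C

-14.96°C (parcel cooler than environment)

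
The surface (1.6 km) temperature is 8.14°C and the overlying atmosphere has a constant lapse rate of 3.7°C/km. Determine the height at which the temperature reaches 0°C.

3.8 km

Height above start = (8.14 − 0) / 3.7 = 2.2 km
Altitude = 1600 m + 2200 m = 3800 m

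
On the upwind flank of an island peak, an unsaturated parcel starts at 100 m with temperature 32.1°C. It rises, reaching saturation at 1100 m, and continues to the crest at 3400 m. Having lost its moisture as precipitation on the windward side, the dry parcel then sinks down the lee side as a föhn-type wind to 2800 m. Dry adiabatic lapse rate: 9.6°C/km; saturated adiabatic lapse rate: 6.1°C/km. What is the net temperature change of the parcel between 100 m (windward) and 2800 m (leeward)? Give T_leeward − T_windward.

-17.87°C

Dry to 1100 m: -9.6 × 1 km = -9.6°C, so T = 22.5°C.
Saturated to 3400 m: -6.1 × 2.3 km = -14.03°C, so T = 8.47°C.
Dry descent to 2800 m: +9.6 × 0.6 km = +5.76°C, so T = 14.23°C.
Net change vs windward start: 14.23 − 32.1 = -17.87°C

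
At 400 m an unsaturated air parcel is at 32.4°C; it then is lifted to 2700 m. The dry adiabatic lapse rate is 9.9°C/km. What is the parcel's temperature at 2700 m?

400 → 2700 m (dry adiabatic, 9.9°C/km): ΔT = -9.9 × 2.3 = -22.77°C → T = 9.63°C

9.63°C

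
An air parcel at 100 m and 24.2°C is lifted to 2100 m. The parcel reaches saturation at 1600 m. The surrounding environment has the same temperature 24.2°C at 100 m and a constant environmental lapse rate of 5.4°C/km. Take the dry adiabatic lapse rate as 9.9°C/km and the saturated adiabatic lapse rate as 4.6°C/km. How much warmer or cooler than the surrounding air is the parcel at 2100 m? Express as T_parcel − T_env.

Parcel:
  100–1600 m, dry: Δz = 1.5 km ⇒ ΔT = -14.85°C; T = 9.35°C
  1600–2100 m, saturated: Δz = 0.5 km ⇒ ΔT = -2.3°C; T = 7.05°C
Environment:
  100–2100 m, environment: Δz = 2 km ⇒ ΔT = -10.8°C; T = 13.4°C
T_parcel − T_env = 7.05 − 13.4 = -6.35°C

-6.35°C (parcel cooler than environment)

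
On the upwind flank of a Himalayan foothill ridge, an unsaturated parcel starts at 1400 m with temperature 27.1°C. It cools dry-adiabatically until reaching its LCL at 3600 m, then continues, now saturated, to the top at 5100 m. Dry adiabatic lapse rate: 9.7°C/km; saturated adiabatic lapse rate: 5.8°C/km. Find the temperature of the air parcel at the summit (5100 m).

Dry to 3600 m: -9.7 × 2.2 km = -21.34°C, so T = 5.76°C.
Saturated to 5100 m: -5.8 × 1.5 km = -8.7°C, so T = -2.94°C.

-2.94°C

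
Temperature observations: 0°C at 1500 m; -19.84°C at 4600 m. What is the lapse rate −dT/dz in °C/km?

Γ = −ΔT/Δz = (0 − (-19.84)) / (4600 − 1500) m
  = 19.84°C / 3.1 km = 6.4°C/km

6.4°C/km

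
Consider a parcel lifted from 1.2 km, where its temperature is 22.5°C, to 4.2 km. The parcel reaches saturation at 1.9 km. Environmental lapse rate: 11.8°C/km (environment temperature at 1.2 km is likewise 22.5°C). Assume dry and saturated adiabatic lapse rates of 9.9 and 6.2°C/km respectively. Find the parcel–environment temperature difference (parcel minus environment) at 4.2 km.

Parcel:
  Dry to 1900 m: -9.9 × 0.7 km = -6.93°C, so T = 15.57°C.
  Saturated to 4200 m: -6.2 × 2.3 km = -14.26°C, so T = 1.31°C.
Environment:
  Environment to 4200 m: -11.8 × 3 km = -35.4°C, so T = -12.9°C.
T_parcel − T_env = 1.31 − (-12.9) = +14.21°C

+14.21°C (parcel warmer than environment)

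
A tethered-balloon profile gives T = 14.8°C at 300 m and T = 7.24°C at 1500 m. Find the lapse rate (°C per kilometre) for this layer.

6.3°C/km

Γ = −ΔT/Δz = (14.8 − 7.24) / (1500 − 300) m
  = 7.56°C / 1.2 km = 6.3°C/km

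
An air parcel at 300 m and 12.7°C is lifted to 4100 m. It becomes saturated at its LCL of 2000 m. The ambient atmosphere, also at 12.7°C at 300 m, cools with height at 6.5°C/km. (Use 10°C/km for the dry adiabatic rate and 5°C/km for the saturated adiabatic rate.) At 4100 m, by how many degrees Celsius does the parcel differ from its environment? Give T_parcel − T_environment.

-2.8°C (parcel cooler than environment)

Parcel:
  300–2000 m, dry: Δz = 1.7 km ⇒ ΔT = -17°C; T = -4.3°C
  2000–4100 m, saturated: Δz = 2.1 km ⇒ ΔT = -10.5°C; T = -14.8°C
Environment:
  300–4100 m, environment: Δz = 3.8 km ⇒ ΔT = -24.7°C; T = -12°C
T_parcel − T_env = -14.8 − (-12) = -2.8°C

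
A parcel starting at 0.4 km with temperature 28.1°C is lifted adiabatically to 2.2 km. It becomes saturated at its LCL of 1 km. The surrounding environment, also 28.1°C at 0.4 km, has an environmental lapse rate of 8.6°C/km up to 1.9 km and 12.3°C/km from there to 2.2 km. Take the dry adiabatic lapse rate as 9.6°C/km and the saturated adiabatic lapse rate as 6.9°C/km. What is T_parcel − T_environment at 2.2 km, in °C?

Parcel:
  Dry to 1000 m: -9.6 × 0.6 km = -5.76°C, so T = 22.34°C.
  Saturated to 2200 m: -6.9 × 1.2 km = -8.28°C, so T = 14.06°C.
Environment:
  Environment, lower layer to 1900 m: -8.6 × 1.5 km = -12.9°C, so T = 15.2°C.
  Environment, upper layer to 2200 m: -12.3 × 0.3 km = -3.69°C, so T = 11.51°C.
T_parcel − T_env = 14.06 − 11.51 = +2.55°C

+2.55°C (parcel warmer than environment)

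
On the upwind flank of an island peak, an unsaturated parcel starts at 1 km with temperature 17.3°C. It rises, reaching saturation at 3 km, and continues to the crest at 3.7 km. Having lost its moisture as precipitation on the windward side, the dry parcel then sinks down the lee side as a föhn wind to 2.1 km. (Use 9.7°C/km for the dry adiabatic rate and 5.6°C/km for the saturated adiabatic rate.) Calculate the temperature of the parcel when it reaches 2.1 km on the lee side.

9.5°C

From 1000 m to 3000 m (dry): cools by 9.7 × 2 = 19.4°C, giving -2.1°C.
From 3000 m to 3700 m (saturated): cools by 5.6 × 0.7 = 3.92°C, giving -6.02°C.
From 3700 m to 2100 m (dry descent): warms by 9.7 × 1.6 = 15.52°C, giving 9.5°C.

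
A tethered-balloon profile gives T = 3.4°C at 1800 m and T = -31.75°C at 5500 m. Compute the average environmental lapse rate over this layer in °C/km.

9.5°C/km

Γ = −ΔT/Δz = (3.4 − (-31.75)) / (5500 − 1800) m
  = 35.15°C / 3.7 km = 9.5°C/km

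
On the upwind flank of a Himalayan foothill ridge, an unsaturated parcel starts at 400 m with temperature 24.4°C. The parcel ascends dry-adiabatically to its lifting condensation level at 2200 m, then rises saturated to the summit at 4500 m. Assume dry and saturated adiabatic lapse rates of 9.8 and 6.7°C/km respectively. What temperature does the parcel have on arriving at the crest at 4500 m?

-8.65°C

400–2200 m, dry: Δz = 1.8 km ⇒ ΔT = -17.64°C; T = 6.76°C
2200–4500 m, saturated: Δz = 2.3 km ⇒ ΔT = -15.41°C; T = -8.65°C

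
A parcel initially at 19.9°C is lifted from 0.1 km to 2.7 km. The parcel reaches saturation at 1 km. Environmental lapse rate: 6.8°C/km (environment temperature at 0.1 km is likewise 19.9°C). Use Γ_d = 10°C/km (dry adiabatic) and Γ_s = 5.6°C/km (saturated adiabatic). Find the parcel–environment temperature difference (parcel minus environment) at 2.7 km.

Parcel:
  From 100 m to 1000 m (dry): cools by 10 × 0.9 = 9°C, giving 10.9°C.
  From 1000 m to 2700 m (saturated): cools by 5.6 × 1.7 = 9.52°C, giving 1.38°C.
Environment:
  From 100 m to 2700 m (environment): cools by 6.8 × 2.6 = 17.68°C, giving 2.22°C.
T_parcel − T_env = 1.38 − 2.22 = -0.84°C

-0.84°C (parcel cooler than environment)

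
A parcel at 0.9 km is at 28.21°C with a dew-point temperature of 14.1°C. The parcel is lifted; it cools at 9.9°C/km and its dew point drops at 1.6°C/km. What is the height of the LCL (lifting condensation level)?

2.6 km

T and T_d converge at 9.9 − 1.6 = 8.3°C per km
Height above start = (28.21 − 14.1) / 8.3 = 1.7 km
LCL altitude = 900 m + 1700 m = 2600 m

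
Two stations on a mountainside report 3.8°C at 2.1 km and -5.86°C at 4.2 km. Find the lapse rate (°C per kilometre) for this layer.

Γ = −ΔT/Δz = (3.8 − (-5.86)) / (4200 − 2100) m
  = 9.66°C / 2.1 km = 4.6°C/km

4.6°C/km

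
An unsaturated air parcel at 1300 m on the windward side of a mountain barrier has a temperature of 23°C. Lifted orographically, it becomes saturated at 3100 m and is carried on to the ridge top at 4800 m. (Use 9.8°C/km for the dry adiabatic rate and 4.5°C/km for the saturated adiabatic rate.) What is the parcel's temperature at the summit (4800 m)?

-2.29°C

1300 → 3100 m (dry, 9.8°C/km): ΔT = -9.8 × 1.8 = -17.64°C → T = 5.36°C
3100 → 4800 m (saturated, 4.5°C/km): ΔT = -4.5 × 1.7 = -7.65°C → T = -2.29°C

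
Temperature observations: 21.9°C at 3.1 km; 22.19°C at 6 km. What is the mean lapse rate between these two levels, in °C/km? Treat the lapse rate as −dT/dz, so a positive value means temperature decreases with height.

Γ = −ΔT/Δz = (21.9 − 22.19) / (6000 − 3100) m
  = -0.29°C / 2.9 km = -0.1°C/km

-0.1°C/km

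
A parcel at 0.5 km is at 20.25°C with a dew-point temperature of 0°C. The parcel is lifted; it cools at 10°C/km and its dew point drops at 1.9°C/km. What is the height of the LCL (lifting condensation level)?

3 km

T and T_d converge at 10 − 1.9 = 8.1°C per km
Height above start = (20.25 − 0) / 8.1 = 2.5 km
LCL altitude = 500 m + 2500 m = 3000 m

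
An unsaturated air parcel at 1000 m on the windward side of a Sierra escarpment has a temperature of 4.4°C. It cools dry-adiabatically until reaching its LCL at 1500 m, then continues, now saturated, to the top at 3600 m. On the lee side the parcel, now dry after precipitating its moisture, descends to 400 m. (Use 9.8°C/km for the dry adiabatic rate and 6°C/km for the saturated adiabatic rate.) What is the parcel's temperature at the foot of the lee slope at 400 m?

18.26°C

1000–1500 m, dry: Δz = 0.5 km ⇒ ΔT = -4.9°C; T = -0.5°C
1500–3600 m, saturated: Δz = 2.1 km ⇒ ΔT = -12.6°C; T = -13.1°C
3600–400 m, dry descent: Δz = 3.2 km ⇒ ΔT = +31.36°C; T = 18.26°C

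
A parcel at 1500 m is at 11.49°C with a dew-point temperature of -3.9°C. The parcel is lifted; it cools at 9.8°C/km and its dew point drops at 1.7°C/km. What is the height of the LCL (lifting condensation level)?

3400 m

T and T_d converge at 9.8 − 1.7 = 8.1°C per km
Height above start = (11.49 − (-3.9)) / 8.1 = 1.9 km
LCL altitude = 1500 m + 1900 m = 3400 m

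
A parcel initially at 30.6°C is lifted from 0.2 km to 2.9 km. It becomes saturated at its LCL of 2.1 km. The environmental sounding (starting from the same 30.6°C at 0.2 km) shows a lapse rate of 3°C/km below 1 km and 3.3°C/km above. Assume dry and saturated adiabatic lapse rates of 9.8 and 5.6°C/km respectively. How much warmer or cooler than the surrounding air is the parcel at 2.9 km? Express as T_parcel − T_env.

-14.43°C (parcel cooler than environment)

Parcel:
  200 → 2100 m (dry, 9.8°C/km): ΔT = -9.8 × 1.9 = -18.62°C → T = 11.98°C
  2100 → 2900 m (saturated, 5.6°C/km): ΔT = -5.6 × 0.8 = -4.48°C → T = 7.5°C
Environment:
  200 → 1000 m (environment, lower layer, 3°C/km): ΔT = -3 × 0.8 = -2.4°C → T = 28.2°C
  1000 → 2900 m (environment, upper layer, 3.3°C/km): ΔT = -3.3 × 1.9 = -6.27°C → T = 21.93°C
T_parcel − T_env = 7.5 − 21.93 = -14.43°C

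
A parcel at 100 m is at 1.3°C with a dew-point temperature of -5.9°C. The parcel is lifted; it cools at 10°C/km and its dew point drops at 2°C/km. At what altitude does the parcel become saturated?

1000 m

T and T_d converge at 10 − 2 = 8°C per km
Height above start = (1.3 − (-5.9)) / 8 = 0.9 km
LCL altitude = 100 m + 900 m = 1000 m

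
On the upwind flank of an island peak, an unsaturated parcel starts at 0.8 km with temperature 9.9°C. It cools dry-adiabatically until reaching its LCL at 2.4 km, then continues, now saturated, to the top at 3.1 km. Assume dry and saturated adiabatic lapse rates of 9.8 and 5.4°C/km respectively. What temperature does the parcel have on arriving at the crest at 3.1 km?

800 → 2400 m (dry, 9.8°C/km): ΔT = -9.8 × 1.6 = -15.68°C → T = -5.78°C
2400 → 3100 m (saturated, 5.4°C/km): ΔT = -5.4 × 0.7 = -3.78°C → T = -9.56°C

-9.56°C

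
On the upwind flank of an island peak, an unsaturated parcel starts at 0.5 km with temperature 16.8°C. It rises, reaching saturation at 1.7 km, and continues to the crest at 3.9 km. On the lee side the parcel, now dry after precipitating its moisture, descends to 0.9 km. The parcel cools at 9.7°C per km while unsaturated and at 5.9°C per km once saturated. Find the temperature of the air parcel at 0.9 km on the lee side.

From 500 m to 1700 m (dry): cools by 9.7 × 1.2 = 11.64°C, giving 5.16°C.
From 1700 m to 3900 m (saturated): cools by 5.9 × 2.2 = 12.98°C, giving -7.82°C.
From 3900 m to 900 m (dry descent): warms by 9.7 × 3 = 29.1°C, giving 21.28°C.

21.28°C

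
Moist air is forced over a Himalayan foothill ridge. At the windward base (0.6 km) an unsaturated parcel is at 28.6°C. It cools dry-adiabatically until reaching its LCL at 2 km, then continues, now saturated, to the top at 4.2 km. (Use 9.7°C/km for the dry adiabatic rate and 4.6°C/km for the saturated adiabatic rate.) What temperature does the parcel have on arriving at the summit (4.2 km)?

4.9°C

600–2000 m, dry: Δz = 1.4 km ⇒ ΔT = -13.58°C; T = 15.02°C
2000–4200 m, saturated: Δz = 2.2 km ⇒ ΔT = -10.12°C; T = 4.9°C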